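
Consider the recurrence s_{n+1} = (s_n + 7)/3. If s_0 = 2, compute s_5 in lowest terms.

s_1 = (2 + 7)/3 = 3.
s_2 = (3 + 7)/3 = 10/3.
s_3 = ((10/3) + 7)/3 = 31/9.
s_4 = ((31/9) + 7)/3 = 94/27.
s_5 = ((94/27) + 7)/3 = 283/81.

283/81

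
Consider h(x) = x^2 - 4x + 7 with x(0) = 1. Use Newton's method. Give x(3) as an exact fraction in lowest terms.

h'(x) = 2x - 4.
h(1) = 4, h'(1) = -2, so x(1) = 1 - 4/(-2) = 3.
h(3) = 4, h'(3) = 2, so x(2) = 3 - 4/2 = 1.
h(1) = 4, h'(1) = -2, so x(3) = 1 - 4/(-2) = 3.

3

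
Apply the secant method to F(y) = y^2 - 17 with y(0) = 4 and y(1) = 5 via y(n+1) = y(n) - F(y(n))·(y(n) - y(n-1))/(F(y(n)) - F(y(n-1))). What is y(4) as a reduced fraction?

F(4) = -1, F(5) = 8. y(2) = 5 - 8·(5 - 4)/(8 - (-1)) = 37/9.
F(5) = 8, F(37/9) = -8/81. y(3) = (37/9) - (-8/81)·((37/9) - 5)/((-8/81) - 8) = 169/41.
F(37/9) = -8/81, F(169/41) = -16/1681. y(4) = (169/41) - (-16/1681)·((169/41) - (37/9))/((-16/1681) - (-8/81)) = 6263/1519.

6263/1519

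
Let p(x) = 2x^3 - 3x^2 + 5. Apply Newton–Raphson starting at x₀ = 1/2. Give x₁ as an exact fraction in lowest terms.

7/2

p'(x) = 6x^2 - 6x.
p(1/2) = 9/2, p'(1/2) = -3/2, so x₁ = (1/2) - (9/2)/(-3/2) = 7/2.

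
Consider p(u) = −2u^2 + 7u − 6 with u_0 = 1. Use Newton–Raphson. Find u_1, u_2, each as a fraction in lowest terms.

p'(u) = −4u + 7.
p(1) = −1, p'(1) = 3, so u_1 = 1 − (−1)/3 = 4/3.
p(4/3) = −2/9, p'(4/3) = 5/3, so u_2 = (4/3) − (−2/9)/(5/3) = 22/15.

u_1 = 4/3, u_2 = 22/15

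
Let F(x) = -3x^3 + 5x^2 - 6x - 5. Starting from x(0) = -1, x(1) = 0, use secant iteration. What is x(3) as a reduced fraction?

F(-1) = 9, F(0) = -5. x(2) = 0 - (-5)·(0 - (-1))/((-5) - 9) = -5/14.
F(0) = -5, F(-5/14) = -5715/2744. x(3) = (-5/14) - (-5715/2744)·((-5/14) - 0)/((-5715/2744) - (-5)) = -980/1601.

-980/1601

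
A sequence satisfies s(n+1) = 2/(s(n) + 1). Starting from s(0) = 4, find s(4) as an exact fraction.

34/31

s(1) = 2/(4 + 1) = 2/5.
s(2) = 2/(2/5 + 1) = 10/7.
s(3) = 2/(10/7 + 1) = 14/17.
s(4) = 2/(14/17 + 1) = 34/31.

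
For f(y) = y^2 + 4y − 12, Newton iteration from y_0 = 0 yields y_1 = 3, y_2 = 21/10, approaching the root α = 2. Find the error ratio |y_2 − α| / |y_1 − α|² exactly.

1/10

y_1 − α = 3 − 2 = 1, so |y_1 − α| = 1.
y_2 − α = 21/10 − 2 = 1/10, so |y_2 − α| = 1/10.
|y_1 − α|² = 1.
Ratio = (1/10) / 1 = 1/10.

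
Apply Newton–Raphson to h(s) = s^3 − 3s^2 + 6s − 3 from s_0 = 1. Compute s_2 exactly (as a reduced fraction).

h'(s) = 3s^2 − 6s + 6.
h(1) = 1, h'(1) = 3, so s_1 = 1 − 1/3 = 2/3.
h(2/3) = −1/27, h'(2/3) = 10/3, so s_2 = (2/3) − (−1/27)/(10/3) = 61/90.

61/90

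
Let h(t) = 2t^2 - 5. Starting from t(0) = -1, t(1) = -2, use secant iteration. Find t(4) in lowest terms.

-68/43

h(-1) = -3, h(-2) = 3. t(2) = (-2) - 3·((-2) - (-1))/(3 - (-3)) = -3/2.
h(-2) = 3, h(-3/2) = -1/2. t(3) = (-3/2) - (-1/2)·((-3/2) - (-2))/((-1/2) - 3) = -11/7.
h(-3/2) = -1/2, h(-11/7) = -3/49. t(4) = (-11/7) - (-3/49)·((-11/7) - (-3/2))/((-3/49) - (-1/2)) = -68/43.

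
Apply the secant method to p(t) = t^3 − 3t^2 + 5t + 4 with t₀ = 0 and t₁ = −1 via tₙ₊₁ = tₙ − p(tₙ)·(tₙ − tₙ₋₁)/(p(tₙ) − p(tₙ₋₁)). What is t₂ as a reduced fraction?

p(0) = 4, p(−1) = −5. t₂ = (−1) − (−5)·((−1) − 0)/((−5) − 4) = −4/9.

−4/9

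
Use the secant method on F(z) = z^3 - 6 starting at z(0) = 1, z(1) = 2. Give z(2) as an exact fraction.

F(1) = -5, F(2) = 2. z(2) = 2 - 2·(2 - 1)/(2 - (-5)) = 12/7.

12/7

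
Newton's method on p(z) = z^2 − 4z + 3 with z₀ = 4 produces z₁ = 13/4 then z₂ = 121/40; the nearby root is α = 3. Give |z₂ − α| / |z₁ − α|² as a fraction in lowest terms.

z₁ − α = 13/4 − 3 = 1/4, so |z₁ − α| = 1/4.
z₂ − α = 121/40 − 3 = 1/40, so |z₂ − α| = 1/40.
|z₁ − α|² = 1/16.
Ratio = (1/40) / (1/16) = 2/5.

2/5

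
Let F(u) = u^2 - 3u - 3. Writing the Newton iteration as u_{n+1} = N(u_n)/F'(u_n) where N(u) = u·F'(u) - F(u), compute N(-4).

19

F'(u) = 2u - 3.
N(u) = u·F'(u) - F(u) = u·(2u - 3) - (u^2 - 3u - 3) = u^2 + 3.
N(-4) = 19.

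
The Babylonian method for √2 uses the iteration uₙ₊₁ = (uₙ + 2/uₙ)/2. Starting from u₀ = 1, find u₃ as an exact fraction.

577/408

u₁ = (1 + 2/1)/2 = 3/2.
u₂ = (3/2 + 2/(3/2))/2 = 17/12.
u₃ = (17/12 + 2/(17/12))/2 = 577/408.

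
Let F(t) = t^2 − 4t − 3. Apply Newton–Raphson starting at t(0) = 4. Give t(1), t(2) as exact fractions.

F'(t) = 2t − 4.
F(4) = −3, F'(4) = 4, so t(1) = 4 − (−3)/4 = 19/4.
F(19/4) = 9/16, F'(19/4) = 11/2, so t(2) = (19/4) − (9/16)/(11/2) = 409/88.

t(1) = 19/4, t(2) = 409/88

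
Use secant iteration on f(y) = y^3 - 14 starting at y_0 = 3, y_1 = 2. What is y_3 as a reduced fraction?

f(3) = 13, f(2) = -6. y_2 = 2 - (-6)·(2 - 3)/((-6) - 13) = 44/19.
f(2) = -6, f(44/19) = -10842/6859. y_3 = (44/19) - (-10842/6859)·((44/19) - 2)/((-10842/6859) - (-6)) = 2045/842.

2045/842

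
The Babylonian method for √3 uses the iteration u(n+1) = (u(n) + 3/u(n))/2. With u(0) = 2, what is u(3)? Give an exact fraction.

u(1) = (2 + 3/2)/2 = 7/4.
u(2) = (7/4 + 3/(7/4))/2 = 97/56.
u(3) = (97/56 + 3/(97/56))/2 = 18817/10864.

18817/10864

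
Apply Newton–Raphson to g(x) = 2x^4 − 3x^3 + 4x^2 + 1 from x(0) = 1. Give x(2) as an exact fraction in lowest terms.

−257/1155

g'(x) = 8x^3 − 9x^2 + 8x.
g(1) = 4, g'(1) = 7, so x(1) = 1 − 4/7 = 3/7.
g(3/7) = 3760/2401, g'(3/7) = 825/343, so x(2) = (3/7) − (3760/2401)/(825/343) = −257/1155.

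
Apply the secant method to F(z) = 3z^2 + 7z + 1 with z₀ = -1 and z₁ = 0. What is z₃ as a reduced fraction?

-4/25

F(-1) = -3, F(0) = 1. z₂ = 0 - 1·(0 - (-1))/(1 - (-3)) = -1/4.
F(0) = 1, F(-1/4) = -9/16. z₃ = (-1/4) - (-9/16)·((-1/4) - 0)/((-9/16) - 1) = -4/25.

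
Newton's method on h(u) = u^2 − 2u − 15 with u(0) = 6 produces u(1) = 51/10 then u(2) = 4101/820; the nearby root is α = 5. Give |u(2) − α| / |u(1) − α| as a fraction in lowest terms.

1/82

u(1) − α = 51/10 − 5 = 1/10, so |u(1) − α| = 1/10.
u(2) − α = 4101/820 − 5 = 1/820, so |u(2) − α| = 1/820.
Ratio = (1/820) / (1/10) = 1/82.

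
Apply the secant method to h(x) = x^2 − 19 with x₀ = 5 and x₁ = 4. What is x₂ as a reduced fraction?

13/3

h(5) = 6, h(4) = −3. x₂ = 4 − (−3)·(4 − 5)/((−3) − 6) = 13/3.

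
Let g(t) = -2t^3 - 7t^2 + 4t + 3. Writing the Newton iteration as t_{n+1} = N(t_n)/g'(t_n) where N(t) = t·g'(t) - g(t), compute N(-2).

1

g'(t) = -6t^2 - 14t + 4.
N(t) = t·g'(t) - g(t) = t·(-6t^2 - 14t + 4) - (-2t^3 - 7t^2 + 4t + 3) = -4t^3 - 7t^2 - 3.
N(-2) = 1.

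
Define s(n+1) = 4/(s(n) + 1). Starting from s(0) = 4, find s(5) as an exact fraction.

260/181

s(1) = 4/(4 + 1) = 4/5.
s(2) = 4/(4/5 + 1) = 20/9.
s(3) = 4/(20/9 + 1) = 36/29.
s(4) = 4/(36/29 + 1) = 116/65.
s(5) = 4/(116/65 + 1) = 260/181.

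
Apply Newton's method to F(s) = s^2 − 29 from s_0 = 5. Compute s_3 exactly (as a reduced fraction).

F'(s) = 2s.
F(5) = −4, F'(5) = 10, so s_1 = 5 − (−4)/10 = 27/5.
F(27/5) = 4/25, F'(27/5) = 54/5, so s_2 = (27/5) − (4/25)/(54/5) = 727/135.
F(727/135) = 4/18225, F'(727/135) = 1454/135, so s_3 = (727/135) − (4/18225)/(1454/135) = 528527/98145.

528527/98145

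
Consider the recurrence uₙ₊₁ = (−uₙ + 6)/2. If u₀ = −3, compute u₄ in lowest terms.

u₁ = (−(−3) + 6)/2 = 9/2.
u₂ = (−(9/2) + 6)/2 = 3/4.
u₃ = (−(3/4) + 6)/2 = 21/8.
u₄ = (−(21/8) + 6)/2 = 27/16.

27/16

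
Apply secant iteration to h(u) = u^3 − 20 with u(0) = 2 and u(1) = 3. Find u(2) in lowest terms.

h(2) = −12, h(3) = 7. u(2) = 3 − 7·(3 − 2)/(7 − (−12)) = 50/19.

50/19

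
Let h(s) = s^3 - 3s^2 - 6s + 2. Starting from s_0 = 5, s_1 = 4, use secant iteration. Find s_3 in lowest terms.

h(5) = 22, h(4) = -6. s_2 = 4 - (-6)·(4 - 5)/((-6) - 22) = 59/14.
h(4) = -6, h(59/14) = -4719/2744. s_3 = (59/14) - (-4719/2744)·((59/14) - 4)/((-4719/2744) - (-6)) = 5612/1305.

5612/1305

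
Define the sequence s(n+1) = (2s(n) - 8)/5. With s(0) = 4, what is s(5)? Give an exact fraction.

-1624/625

s(1) = (2·4 - 8)/5 = 0.
s(2) = (2·0 - 8)/5 = -8/5.
s(3) = (2·(-8/5) - 8)/5 = -56/25.
s(4) = (2·(-56/25) - 8)/5 = -312/125.
s(5) = (2·(-312/125) - 8)/5 = -1624/625.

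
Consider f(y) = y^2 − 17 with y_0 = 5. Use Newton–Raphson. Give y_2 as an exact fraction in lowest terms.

433/105

f'(y) = 2y.
f(5) = 8, f'(5) = 10, so y_1 = 5 − 8/10 = 21/5.
f(21/5) = 16/25, f'(21/5) = 42/5, so y_2 = (21/5) − (16/25)/(42/5) = 433/105.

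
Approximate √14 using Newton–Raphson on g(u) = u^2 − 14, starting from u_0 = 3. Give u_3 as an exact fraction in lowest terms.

2133553/570216

g'(u) = 2u.
g(3) = −5, g'(3) = 6, so u_1 = 3 − (−5)/6 = 23/6.
g(23/6) = 25/36, g'(23/6) = 23/3, so u_2 = (23/6) − (25/36)/(23/3) = 1033/276.
g(1033/276) = 625/76176, g'(1033/276) = 1033/138, so u_3 = (1033/276) − (625/76176)/(1033/138) = 2133553/570216.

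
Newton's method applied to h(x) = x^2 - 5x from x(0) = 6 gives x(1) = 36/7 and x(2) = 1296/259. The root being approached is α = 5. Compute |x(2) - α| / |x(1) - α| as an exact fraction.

1/37

x(1) - α = 36/7 - 5 = 1/7, so |x(1) - α| = 1/7.
x(2) - α = 1296/259 - 5 = 1/259, so |x(2) - α| = 1/259.
Ratio = (1/259) / (1/7) = 1/37.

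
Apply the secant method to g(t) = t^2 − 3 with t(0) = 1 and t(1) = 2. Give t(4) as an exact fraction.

97/56

g(1) = −2, g(2) = 1. t(2) = 2 − 1·(2 − 1)/(1 − (−2)) = 5/3.
g(2) = 1, g(5/3) = −2/9. t(3) = (5/3) − (−2/9)·((5/3) − 2)/((−2/9) − 1) = 19/11.
g(5/3) = −2/9, g(19/11) = −2/121. t(4) = (19/11) − (−2/121)·((19/11) − (5/3))/((−2/121) − (−2/9)) = 97/56.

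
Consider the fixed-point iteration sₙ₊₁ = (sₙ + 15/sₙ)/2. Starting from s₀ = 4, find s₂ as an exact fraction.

1921/496

s₁ = (4 + 15/4)/2 = 31/8.
s₂ = (31/8 + 15/(31/8))/2 = 1921/496.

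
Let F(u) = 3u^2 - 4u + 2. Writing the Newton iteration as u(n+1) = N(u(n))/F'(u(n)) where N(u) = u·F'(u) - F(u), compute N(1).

1

F'(u) = 6u - 4.
N(u) = u·F'(u) - F(u) = u·(6u - 4) - (3u^2 - 4u + 2) = 3u^2 - 2.
N(1) = 1.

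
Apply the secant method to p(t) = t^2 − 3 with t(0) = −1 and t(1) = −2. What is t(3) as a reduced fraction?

−19/11

p(−1) = −2, p(−2) = 1. t(2) = (−2) − 1·((−2) − (−1))/(1 − (−2)) = −5/3.
p(−2) = 1, p(−5/3) = −2/9. t(3) = (−5/3) − (−2/9)·((−5/3) − (−2))/((−2/9) − 1) = −19/11.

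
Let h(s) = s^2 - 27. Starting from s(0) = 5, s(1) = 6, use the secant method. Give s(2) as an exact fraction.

h(5) = -2, h(6) = 9. s(2) = 6 - 9·(6 - 5)/(9 - (-2)) = 57/11.

57/11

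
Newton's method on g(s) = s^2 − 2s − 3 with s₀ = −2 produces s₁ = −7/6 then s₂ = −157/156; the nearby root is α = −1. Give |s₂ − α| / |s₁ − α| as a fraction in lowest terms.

1/26

s₁ − α = −7/6 − (−1) = −7/6 + 1 = −1/6, so |s₁ − α| = 1/6.
s₂ − α = −157/156 − (−1) = −157/156 + 1 = −1/156, so |s₂ − α| = 1/156.
Ratio = (1/156) / (1/6) = 1/26.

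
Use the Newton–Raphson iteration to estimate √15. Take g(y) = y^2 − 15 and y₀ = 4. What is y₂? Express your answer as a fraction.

1921/496

g'(y) = 2y.
g(4) = 1, g'(4) = 8, so y₁ = 4 − 1/8 = 31/8.
g(31/8) = 1/64, g'(31/8) = 31/4, so y₂ = (31/8) − (1/64)/(31/4) = 1921/496.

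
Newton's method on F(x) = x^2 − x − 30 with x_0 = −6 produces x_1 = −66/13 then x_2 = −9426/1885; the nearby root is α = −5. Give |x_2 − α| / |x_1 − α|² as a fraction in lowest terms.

x_1 − α = −66/13 − (−5) = −66/13 + 5 = −1/13, so |x_1 − α| = 1/13.
x_2 − α = −9426/1885 − (−5) = −9426/1885 + 5 = −1/1885, so |x_2 − α| = 1/1885.
|x_1 − α|² = 1/169.
Ratio = (1/1885) / (1/169) = 13/145.

13/145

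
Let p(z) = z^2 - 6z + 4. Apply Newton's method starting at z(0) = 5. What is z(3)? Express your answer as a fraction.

p'(z) = 2z - 6.
p(5) = -1, p'(5) = 4, so z(1) = 5 - (-1)/4 = 21/4.
p(21/4) = 1/16, p'(21/4) = 9/2, so z(2) = (21/4) - (1/16)/(9/2) = 377/72.
p(377/72) = 1/5184, p'(377/72) = 161/36, so z(3) = (377/72) - (1/5184)/(161/36) = 121393/23184.

121393/23184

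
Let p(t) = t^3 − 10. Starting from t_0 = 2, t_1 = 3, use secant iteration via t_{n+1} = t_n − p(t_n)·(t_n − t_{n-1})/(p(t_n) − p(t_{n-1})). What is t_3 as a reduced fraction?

p(2) = −2, p(3) = 17. t_2 = 3 − 17·(3 − 2)/(17 − (−2)) = 40/19.
p(3) = 17, p(40/19) = −4590/6859. t_3 = (40/19) − (−4590/6859)·((40/19) − 3)/((−4590/6859) − 17) = 15250/7129.

15250/7129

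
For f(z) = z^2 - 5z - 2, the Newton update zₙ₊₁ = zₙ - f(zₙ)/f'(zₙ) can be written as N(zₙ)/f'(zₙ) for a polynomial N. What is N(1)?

f'(z) = 2z - 5.
N(z) = z·f'(z) - f(z) = z·(2z - 5) - (z^2 - 5z - 2) = z^2 + 2.
N(1) = 3.

3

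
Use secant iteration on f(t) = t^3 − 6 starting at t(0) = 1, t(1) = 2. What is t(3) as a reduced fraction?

459/254

f(1) = −5, f(2) = 2. t(2) = 2 − 2·(2 − 1)/(2 − (−5)) = 12/7.
f(2) = 2, f(12/7) = −330/343. t(3) = (12/7) − (−330/343)·((12/7) − 2)/((−330/343) − 2) = 459/254.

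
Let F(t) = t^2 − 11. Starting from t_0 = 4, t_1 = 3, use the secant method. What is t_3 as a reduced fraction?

F(4) = 5, F(3) = −2. t_2 = 3 − (−2)·(3 − 4)/((−2) − 5) = 23/7.
F(3) = −2, F(23/7) = −10/49. t_3 = (23/7) − (−10/49)·((23/7) − 3)/((−10/49) − (−2)) = 73/22.

73/22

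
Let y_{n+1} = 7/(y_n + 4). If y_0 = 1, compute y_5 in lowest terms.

y_1 = 7/(1 + 4) = 7/5.
y_2 = 7/(7/5 + 4) = 35/27.
y_3 = 7/(35/27 + 4) = 189/143.
y_4 = 7/(189/143 + 4) = 1001/761.
y_5 = 7/(1001/761 + 4) = 5327/4045.

5327/4045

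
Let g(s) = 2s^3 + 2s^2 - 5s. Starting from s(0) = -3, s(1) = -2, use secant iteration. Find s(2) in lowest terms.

-48/23

g(-3) = -21, g(-2) = 2. s(2) = (-2) - 2·((-2) - (-3))/(2 - (-21)) = -48/23.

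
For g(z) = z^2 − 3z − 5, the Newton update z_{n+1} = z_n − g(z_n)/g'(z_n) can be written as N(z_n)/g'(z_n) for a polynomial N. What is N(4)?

g'(z) = 2z − 3.
N(z) = z·g'(z) − g(z) = z·(2z − 3) − (z^2 − 3z − 5) = z^2 + 5.
N(4) = 21.

21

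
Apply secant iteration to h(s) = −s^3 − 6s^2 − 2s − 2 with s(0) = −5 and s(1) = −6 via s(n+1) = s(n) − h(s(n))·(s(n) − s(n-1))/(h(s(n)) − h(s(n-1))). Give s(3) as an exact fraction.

−70041/12281

h(−5) = −17, h(−6) = 10. s(2) = (−6) − 10·((−6) − (−5))/(10 − (−17)) = −152/27.
h(−6) = 10, h(−152/27) = −48790/19683. s(3) = (−152/27) − (−48790/19683)·((−152/27) − (−6))/((−48790/19683) − 10) = −70041/12281.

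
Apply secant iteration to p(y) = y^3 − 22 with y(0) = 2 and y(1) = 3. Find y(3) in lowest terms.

p(2) = −14, p(3) = 5. y(2) = 3 − 5·(3 − 2)/(5 − (−14)) = 52/19.
p(3) = 5, p(52/19) = −10290/6859. y(3) = (52/19) − (−10290/6859)·((52/19) − 3)/((−10290/6859) − 5) = 24946/8917.

24946/8917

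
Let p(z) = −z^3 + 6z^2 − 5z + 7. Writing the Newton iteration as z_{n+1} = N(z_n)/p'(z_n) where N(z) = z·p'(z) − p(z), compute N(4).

p'(z) = −3z^2 + 12z − 5.
N(z) = z·p'(z) − p(z) = z·(−3z^2 + 12z − 5) − (−z^3 + 6z^2 − 5z + 7) = −2z^3 + 6z^2 − 7.
N(4) = −39.

−39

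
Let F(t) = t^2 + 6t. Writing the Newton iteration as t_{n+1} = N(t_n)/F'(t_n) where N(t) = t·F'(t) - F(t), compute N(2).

F'(t) = 2t + 6.
N(t) = t·F'(t) - F(t) = t·(2t + 6) - (t^2 + 6t) = t^2.
N(2) = 4.

4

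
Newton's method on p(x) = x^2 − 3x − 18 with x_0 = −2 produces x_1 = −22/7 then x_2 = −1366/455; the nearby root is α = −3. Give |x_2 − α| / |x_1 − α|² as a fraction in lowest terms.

x_1 − α = −22/7 − (−3) = −22/7 + 3 = −1/7, so |x_1 − α| = 1/7.
x_2 − α = −1366/455 − (−3) = −1366/455 + 3 = −1/455, so |x_2 − α| = 1/455.
|x_1 − α|² = 1/49.
Ratio = (1/455) / (1/49) = 7/65.

7/65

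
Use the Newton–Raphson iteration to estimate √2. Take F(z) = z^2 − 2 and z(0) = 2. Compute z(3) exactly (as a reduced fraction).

577/408

F'(z) = 2z.
F(2) = 2, F'(2) = 4, so z(1) = 2 − 2/4 = 3/2.
F(3/2) = 1/4, F'(3/2) = 3, so z(2) = (3/2) − (1/4)/3 = 17/12.
F(17/12) = 1/144, F'(17/12) = 17/6, so z(3) = (17/12) − (1/144)/(17/6) = 577/408.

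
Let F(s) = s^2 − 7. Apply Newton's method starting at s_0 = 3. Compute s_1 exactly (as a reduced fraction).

8/3

F'(s) = 2s.
F(3) = 2, F'(3) = 6, so s_1 = 3 − 2/6 = 8/3.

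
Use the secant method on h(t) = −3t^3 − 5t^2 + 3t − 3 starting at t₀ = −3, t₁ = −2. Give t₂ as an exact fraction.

−63/29

h(−3) = 24, h(−2) = −5. t₂ = (−2) − (−5)·((−2) − (−3))/((−5) − 24) = −63/29.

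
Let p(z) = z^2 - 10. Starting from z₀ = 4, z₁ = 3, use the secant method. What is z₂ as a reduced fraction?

22/7

p(4) = 6, p(3) = -1. z₂ = 3 - (-1)·(3 - 4)/((-1) - 6) = 22/7.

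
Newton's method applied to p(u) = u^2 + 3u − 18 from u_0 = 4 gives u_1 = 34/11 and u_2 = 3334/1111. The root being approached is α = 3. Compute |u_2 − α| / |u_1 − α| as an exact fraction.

1/101

u_1 − α = 34/11 − 3 = 1/11, so |u_1 − α| = 1/11.
u_2 − α = 3334/1111 − 3 = 1/1111, so |u_2 − α| = 1/1111.
Ratio = (1/1111) / (1/11) = 1/101.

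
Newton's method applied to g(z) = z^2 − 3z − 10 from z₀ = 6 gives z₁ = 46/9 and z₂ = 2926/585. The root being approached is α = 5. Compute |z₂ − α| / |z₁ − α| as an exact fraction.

1/65

z₁ − α = 46/9 − 5 = 1/9, so |z₁ − α| = 1/9.
z₂ − α = 2926/585 − 5 = 1/585, so |z₂ − α| = 1/585.
Ratio = (1/585) / (1/9) = 1/65.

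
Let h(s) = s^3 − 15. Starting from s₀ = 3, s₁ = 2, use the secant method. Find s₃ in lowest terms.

12885/5179

h(3) = 12, h(2) = −7. s₂ = 2 − (−7)·(2 − 3)/((−7) − 12) = 45/19.
h(2) = −7, h(45/19) = −11760/6859. s₃ = (45/19) − (−11760/6859)·((45/19) − 2)/((−11760/6859) − (−7)) = 12885/5179.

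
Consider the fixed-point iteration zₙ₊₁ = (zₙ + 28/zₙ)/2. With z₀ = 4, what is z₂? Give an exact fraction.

z₁ = (4 + 28/4)/2 = 11/2.
z₂ = (11/2 + 28/(11/2))/2 = 233/44.

233/44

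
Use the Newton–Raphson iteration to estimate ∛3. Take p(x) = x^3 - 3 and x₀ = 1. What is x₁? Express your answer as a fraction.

p'(x) = 3x^2.
p(1) = -2, p'(1) = 3, so x₁ = 1 - (-2)/3 = 5/3.

5/3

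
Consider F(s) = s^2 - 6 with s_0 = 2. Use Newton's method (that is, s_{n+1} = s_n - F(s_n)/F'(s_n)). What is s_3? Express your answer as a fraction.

4801/1960

F'(s) = 2s.
F(2) = -2, F'(2) = 4, so s_1 = 2 - (-2)/4 = 5/2.
F(5/2) = 1/4, F'(5/2) = 5, so s_2 = (5/2) - (1/4)/5 = 49/20.
F(49/20) = 1/400, F'(49/20) = 49/10, so s_3 = (49/20) - (1/400)/(49/10) = 4801/1960.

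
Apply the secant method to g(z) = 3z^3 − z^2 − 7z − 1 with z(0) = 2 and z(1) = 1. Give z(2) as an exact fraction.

17/11

g(2) = 5, g(1) = −6. z(2) = 1 − (−6)·(1 − 2)/((−6) − 5) = 17/11.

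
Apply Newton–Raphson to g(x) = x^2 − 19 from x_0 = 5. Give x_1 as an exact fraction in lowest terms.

22/5

g'(x) = 2x.
g(5) = 6, g'(5) = 10, so x_1 = 5 − 6/10 = 22/5.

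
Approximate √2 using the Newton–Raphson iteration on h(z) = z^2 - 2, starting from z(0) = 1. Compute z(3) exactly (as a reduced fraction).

h'(z) = 2z.
h(1) = -1, h'(1) = 2, so z(1) = 1 - (-1)/2 = 3/2.
h(3/2) = 1/4, h'(3/2) = 3, so z(2) = (3/2) - (1/4)/3 = 17/12.
h(17/12) = 1/144, h'(17/12) = 17/6, so z(3) = (17/12) - (1/144)/(17/6) = 577/408.

577/408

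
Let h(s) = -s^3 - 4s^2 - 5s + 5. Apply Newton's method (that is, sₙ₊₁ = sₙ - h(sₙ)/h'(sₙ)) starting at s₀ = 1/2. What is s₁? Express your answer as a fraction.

h'(s) = -3s^2 - 8s - 5.
h(1/2) = 11/8, h'(1/2) = -39/4, so s₁ = (1/2) - (11/8)/(-39/4) = 25/39.

25/39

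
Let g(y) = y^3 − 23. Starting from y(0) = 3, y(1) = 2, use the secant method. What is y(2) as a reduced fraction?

53/19

g(3) = 4, g(2) = −15. y(2) = 2 − (−15)·(2 − 3)/((−15) − 4) = 53/19.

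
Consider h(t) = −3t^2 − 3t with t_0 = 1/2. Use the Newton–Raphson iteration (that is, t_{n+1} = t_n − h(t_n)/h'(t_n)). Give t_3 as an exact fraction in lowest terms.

1/6560

h'(t) = −6t − 3.
h(1/2) = −9/4, h'(1/2) = −6, so t_1 = (1/2) − (−9/4)/(−6) = 1/8.
h(1/8) = −27/64, h'(1/8) = −15/4, so t_2 = (1/8) − (−27/64)/(−15/4) = 1/80.
h(1/80) = −243/6400, h'(1/80) = −123/40, so t_3 = (1/80) − (−243/6400)/(−123/40) = 1/6560.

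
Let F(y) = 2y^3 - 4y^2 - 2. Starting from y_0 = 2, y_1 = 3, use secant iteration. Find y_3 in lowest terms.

F(2) = -2, F(3) = 16. y_2 = 3 - 16·(3 - 2)/(16 - (-2)) = 19/9.
F(3) = 16, F(19/9) = -736/729. y_3 = (19/9) - (-736/729)·((19/9) - 3)/((-736/729) - 16) = 1677/775.

1677/775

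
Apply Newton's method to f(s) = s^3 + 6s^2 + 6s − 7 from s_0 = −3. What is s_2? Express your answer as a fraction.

f'(s) = 3s^2 + 12s + 6.
f(−3) = 2, f'(−3) = −3, so s_1 = (−3) − 2/(−3) = −7/3.
f(−7/3) = −28/27, f'(−7/3) = −17/3, so s_2 = (−7/3) − (−28/27)/(−17/3) = −385/153.

−385/153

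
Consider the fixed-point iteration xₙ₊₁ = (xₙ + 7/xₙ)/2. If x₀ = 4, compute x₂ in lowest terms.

977/368

x₁ = (4 + 7/4)/2 = 23/8.
x₂ = (23/8 + 7/(23/8))/2 = 977/368.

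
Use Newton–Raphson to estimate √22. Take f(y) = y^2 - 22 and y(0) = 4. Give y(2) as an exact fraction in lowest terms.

f'(y) = 2y.
f(4) = -6, f'(4) = 8, so y(1) = 4 - (-6)/8 = 19/4.
f(19/4) = 9/16, f'(19/4) = 19/2, so y(2) = (19/4) - (9/16)/(19/2) = 713/152.

713/152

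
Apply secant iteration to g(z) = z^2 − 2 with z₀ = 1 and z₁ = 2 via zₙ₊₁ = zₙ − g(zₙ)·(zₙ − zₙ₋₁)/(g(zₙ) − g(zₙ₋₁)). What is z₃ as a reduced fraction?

g(1) = −1, g(2) = 2. z₂ = 2 − 2·(2 − 1)/(2 − (−1)) = 4/3.
g(2) = 2, g(4/3) = −2/9. z₃ = (4/3) − (−2/9)·((4/3) − 2)/((−2/9) − 2) = 7/5.

7/5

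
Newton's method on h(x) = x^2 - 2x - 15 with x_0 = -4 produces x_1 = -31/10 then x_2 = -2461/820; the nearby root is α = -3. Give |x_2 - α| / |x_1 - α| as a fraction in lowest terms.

1/82

x_1 - α = -31/10 - (-3) = -31/10 + 3 = -1/10, so |x_1 - α| = 1/10.
x_2 - α = -2461/820 - (-3) = -2461/820 + 3 = -1/820, so |x_2 - α| = 1/820.
Ratio = (1/820) / (1/10) = 1/82.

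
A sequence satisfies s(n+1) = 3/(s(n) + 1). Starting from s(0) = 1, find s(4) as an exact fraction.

33/26

s(1) = 3/(1 + 1) = 3/2.
s(2) = 3/(3/2 + 1) = 6/5.
s(3) = 3/(6/5 + 1) = 15/11.
s(4) = 3/(15/11 + 1) = 33/26.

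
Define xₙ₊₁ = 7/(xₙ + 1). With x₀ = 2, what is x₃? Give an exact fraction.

x₁ = 7/(2 + 1) = 7/3.
x₂ = 7/(7/3 + 1) = 21/10.
x₃ = 7/(21/10 + 1) = 70/31.

70/31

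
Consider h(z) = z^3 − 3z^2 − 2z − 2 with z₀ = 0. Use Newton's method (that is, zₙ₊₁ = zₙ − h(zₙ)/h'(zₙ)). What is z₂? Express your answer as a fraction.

h'(z) = 3z^2 − 6z − 2.
h(0) = −2, h'(0) = −2, so z₁ = 0 − (−2)/(−2) = −1.
h(−1) = −4, h'(−1) = 7, so z₂ = (−1) − (−4)/7 = −3/7.

−3/7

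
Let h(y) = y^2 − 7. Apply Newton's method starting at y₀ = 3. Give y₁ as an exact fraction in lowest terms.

h'(y) = 2y.
h(3) = 2, h'(3) = 6, so y₁ = 3 − 2/6 = 8/3.

8/3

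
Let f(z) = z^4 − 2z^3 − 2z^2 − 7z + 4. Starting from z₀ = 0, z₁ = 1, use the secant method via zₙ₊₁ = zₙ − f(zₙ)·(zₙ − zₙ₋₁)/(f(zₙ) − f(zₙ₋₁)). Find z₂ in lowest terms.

f(0) = 4, f(1) = −6. z₂ = 1 − (−6)·(1 − 0)/((−6) − 4) = 2/5.

2/5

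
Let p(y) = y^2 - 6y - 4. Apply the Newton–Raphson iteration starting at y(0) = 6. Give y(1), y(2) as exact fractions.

y(1) = 20/3, y(2) = 218/33

p'(y) = 2y - 6.
p(6) = -4, p'(6) = 6, so y(1) = 6 - (-4)/6 = 20/3.
p(20/3) = 4/9, p'(20/3) = 22/3, so y(2) = (20/3) - (4/9)/(22/3) = 218/33.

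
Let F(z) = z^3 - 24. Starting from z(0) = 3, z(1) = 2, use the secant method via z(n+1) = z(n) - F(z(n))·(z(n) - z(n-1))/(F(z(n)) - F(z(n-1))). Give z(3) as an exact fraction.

F(3) = 3, F(2) = -16. z(2) = 2 - (-16)·(2 - 3)/((-16) - 3) = 54/19.
F(2) = -16, F(54/19) = -7152/6859. z(3) = (54/19) - (-7152/6859)·((54/19) - 2)/((-7152/6859) - (-16)) = 4650/1603.

4650/1603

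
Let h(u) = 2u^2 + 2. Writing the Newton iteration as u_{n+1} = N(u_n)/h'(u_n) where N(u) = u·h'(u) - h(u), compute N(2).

h'(u) = 4u.
N(u) = u·h'(u) - h(u) = u·(4u) - (2u^2 + 2) = 2u^2 - 2.
N(2) = 6.

6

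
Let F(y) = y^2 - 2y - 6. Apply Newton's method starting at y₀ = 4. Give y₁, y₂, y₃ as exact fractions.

y₁ = 11/3, y₂ = 175/48, y₃ = 44449/12192

F'(y) = 2y - 2.
F(4) = 2, F'(4) = 6, so y₁ = 4 - 2/6 = 11/3.
F(11/3) = 1/9, F'(11/3) = 16/3, so y₂ = (11/3) - (1/9)/(16/3) = 175/48.
F(175/48) = 1/2304, F'(175/48) = 127/24, so y₃ = (175/48) - (1/2304)/(127/24) = 44449/12192.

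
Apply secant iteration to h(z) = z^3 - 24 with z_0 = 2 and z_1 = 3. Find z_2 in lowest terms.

54/19

h(2) = -16, h(3) = 3. z_2 = 3 - 3·(3 - 2)/(3 - (-16)) = 54/19.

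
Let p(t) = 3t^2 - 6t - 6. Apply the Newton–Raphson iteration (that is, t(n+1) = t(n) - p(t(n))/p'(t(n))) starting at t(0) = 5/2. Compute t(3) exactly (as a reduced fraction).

p'(t) = 6t - 6.
p(5/2) = -9/4, p'(5/2) = 9, so t(1) = (5/2) - (-9/4)/9 = 11/4.
p(11/4) = 3/16, p'(11/4) = 21/2, so t(2) = (11/4) - (3/16)/(21/2) = 153/56.
p(153/56) = 3/3136, p'(153/56) = 291/28, so t(3) = (153/56) - (3/3136)/(291/28) = 29681/10864.

29681/10864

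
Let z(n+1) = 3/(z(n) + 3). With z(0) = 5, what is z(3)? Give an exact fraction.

z(1) = 3/(5 + 3) = 3/8.
z(2) = 3/(3/8 + 3) = 8/9.
z(3) = 3/(8/9 + 3) = 27/35.

27/35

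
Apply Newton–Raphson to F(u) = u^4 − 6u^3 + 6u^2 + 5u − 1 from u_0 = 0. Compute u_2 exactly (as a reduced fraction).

718/4195

F'(u) = 4u^3 − 18u^2 + 12u + 5.
F(0) = −1, F'(0) = 5, so u_1 = 0 − (−1)/5 = 1/5.
F(1/5) = 121/625, F'(1/5) = 839/125, so u_2 = (1/5) − (121/625)/(839/125) = 718/4195.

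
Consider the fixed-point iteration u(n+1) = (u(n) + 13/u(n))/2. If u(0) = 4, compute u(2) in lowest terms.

1673/464

u(1) = (4 + 13/4)/2 = 29/8.
u(2) = (29/8 + 13/(29/8))/2 = 1673/464.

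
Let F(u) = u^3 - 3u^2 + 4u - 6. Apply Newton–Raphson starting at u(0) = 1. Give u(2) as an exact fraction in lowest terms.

181/49

F'(u) = 3u^2 - 6u + 4.
F(1) = -4, F'(1) = 1, so u(1) = 1 - (-4)/1 = 5.
F(5) = 64, F'(5) = 49, so u(2) = 5 - 64/49 = 181/49.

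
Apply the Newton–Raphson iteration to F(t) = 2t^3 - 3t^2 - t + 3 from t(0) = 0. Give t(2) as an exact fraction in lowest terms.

78/35

F'(t) = 6t^2 - 6t - 1.
F(0) = 3, F'(0) = -1, so t(1) = 0 - 3/(-1) = 3.
F(3) = 27, F'(3) = 35, so t(2) = 3 - 27/35 = 78/35.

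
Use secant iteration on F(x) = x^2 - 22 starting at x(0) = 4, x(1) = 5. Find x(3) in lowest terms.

136/29

F(4) = -6, F(5) = 3. x(2) = 5 - 3·(5 - 4)/(3 - (-6)) = 14/3.
F(5) = 3, F(14/3) = -2/9. x(3) = (14/3) - (-2/9)·((14/3) - 5)/((-2/9) - 3) = 136/29.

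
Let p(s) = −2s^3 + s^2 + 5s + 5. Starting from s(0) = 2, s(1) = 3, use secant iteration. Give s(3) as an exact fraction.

p(2) = 3, p(3) = −25. s(2) = 3 − (−25)·(3 − 2)/((−25) − 3) = 59/28.
p(3) = −25, p(59/28) = 13875/10976. s(3) = (59/28) − (13875/10976)·((59/28) − 3)/((13875/10976) − (−25)) = 24793/11531.

24793/11531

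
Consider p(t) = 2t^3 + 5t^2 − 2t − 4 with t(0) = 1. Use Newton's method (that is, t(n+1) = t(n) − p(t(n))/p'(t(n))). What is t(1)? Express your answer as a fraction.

13/14

p'(t) = 6t^2 + 10t − 2.
p(1) = 1, p'(1) = 14, so t(1) = 1 − 1/14 = 13/14.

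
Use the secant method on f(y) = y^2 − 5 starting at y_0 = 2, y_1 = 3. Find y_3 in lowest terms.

29/13

f(2) = −1, f(3) = 4. y_2 = 3 − 4·(3 − 2)/(4 − (−1)) = 11/5.
f(3) = 4, f(11/5) = −4/25. y_3 = (11/5) − (−4/25)·((11/5) − 3)/((−4/25) − 4) = 29/13.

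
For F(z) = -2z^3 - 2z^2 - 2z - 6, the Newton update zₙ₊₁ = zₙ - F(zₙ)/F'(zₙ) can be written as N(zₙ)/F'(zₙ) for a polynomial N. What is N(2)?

F'(z) = -6z^2 - 4z - 2.
N(z) = z·F'(z) - F(z) = z·(-6z^2 - 4z - 2) - (-2z^3 - 2z^2 - 2z - 6) = -4z^3 - 2z^2 + 6.
N(2) = -34.

-34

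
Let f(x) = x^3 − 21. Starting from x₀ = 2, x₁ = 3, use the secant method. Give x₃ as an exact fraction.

8035/2919

f(2) = −13, f(3) = 6. x₂ = 3 − 6·(3 − 2)/(6 − (−13)) = 51/19.
f(3) = 6, f(51/19) = −11388/6859. x₃ = (51/19) − (−11388/6859)·((51/19) − 3)/((−11388/6859) − 6) = 8035/2919.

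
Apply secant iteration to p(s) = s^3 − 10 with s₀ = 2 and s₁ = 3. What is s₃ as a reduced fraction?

p(2) = −2, p(3) = 17. s₂ = 3 − 17·(3 − 2)/(17 − (−2)) = 40/19.
p(3) = 17, p(40/19) = −4590/6859. s₃ = (40/19) − (−4590/6859)·((40/19) − 3)/((−4590/6859) − 17) = 15250/7129.

15250/7129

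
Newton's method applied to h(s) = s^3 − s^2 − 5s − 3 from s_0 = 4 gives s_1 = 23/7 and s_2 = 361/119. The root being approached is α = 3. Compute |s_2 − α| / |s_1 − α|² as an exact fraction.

s_1 − α = 23/7 − 3 = 2/7, so |s_1 − α| = 2/7.
s_2 − α = 361/119 − 3 = 4/119, so |s_2 − α| = 4/119.
|s_1 − α|² = 4/49.
Ratio = (4/119) / (4/49) = 7/17.

7/17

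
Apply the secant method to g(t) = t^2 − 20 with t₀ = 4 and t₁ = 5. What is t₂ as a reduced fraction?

40/9

g(4) = −4, g(5) = 5. t₂ = 5 − 5·(5 − 4)/(5 − (−4)) = 40/9.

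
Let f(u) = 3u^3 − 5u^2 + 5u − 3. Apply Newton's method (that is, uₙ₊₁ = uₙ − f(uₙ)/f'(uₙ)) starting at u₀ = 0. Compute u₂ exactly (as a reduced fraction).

f'(u) = 9u^2 − 10u + 5.
f(0) = −3, f'(0) = 5, so u₁ = 0 − (−3)/5 = 3/5.
f(3/5) = −144/125, f'(3/5) = 56/25, so u₂ = (3/5) − (−144/125)/(56/25) = 39/35.

39/35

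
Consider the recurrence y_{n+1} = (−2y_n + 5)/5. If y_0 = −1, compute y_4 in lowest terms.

419/625

y_1 = (−2·(−1) + 5)/5 = 7/5.
y_2 = (−2·(7/5) + 5)/5 = 11/25.
y_3 = (−2·(11/25) + 5)/5 = 103/125.
y_4 = (−2·(103/125) + 5)/5 = 419/625.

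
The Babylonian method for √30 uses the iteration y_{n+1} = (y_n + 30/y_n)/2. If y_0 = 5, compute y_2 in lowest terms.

y_1 = (5 + 30/5)/2 = 11/2.
y_2 = (11/2 + 30/(11/2))/2 = 241/44.

241/44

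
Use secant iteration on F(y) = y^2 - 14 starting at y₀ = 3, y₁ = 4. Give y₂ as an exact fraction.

26/7

F(3) = -5, F(4) = 2. y₂ = 4 - 2·(4 - 3)/(2 - (-5)) = 26/7.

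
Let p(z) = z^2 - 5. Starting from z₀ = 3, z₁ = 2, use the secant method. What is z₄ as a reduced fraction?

521/233

p(3) = 4, p(2) = -1. z₂ = 2 - (-1)·(2 - 3)/((-1) - 4) = 11/5.
p(2) = -1, p(11/5) = -4/25. z₃ = (11/5) - (-4/25)·((11/5) - 2)/((-4/25) - (-1)) = 47/21.
p(11/5) = -4/25, p(47/21) = 4/441. z₄ = (47/21) - (4/441)·((47/21) - (11/5))/((4/441) - (-4/25)) = 521/233.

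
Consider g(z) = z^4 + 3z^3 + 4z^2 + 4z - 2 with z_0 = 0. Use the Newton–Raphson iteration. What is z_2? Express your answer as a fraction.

63/172

g'(z) = 4z^3 + 9z^2 + 8z + 4.
g(0) = -2, g'(0) = 4, so z_1 = 0 - (-2)/4 = 1/2.
g(1/2) = 23/16, g'(1/2) = 43/4, so z_2 = (1/2) - (23/16)/(43/4) = 63/172.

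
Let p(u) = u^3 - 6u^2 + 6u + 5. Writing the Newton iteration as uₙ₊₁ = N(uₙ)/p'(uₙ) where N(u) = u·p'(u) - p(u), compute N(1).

p'(u) = 3u^2 - 12u + 6.
N(u) = u·p'(u) - p(u) = u·(3u^2 - 12u + 6) - (u^3 - 6u^2 + 6u + 5) = 2u^3 - 6u^2 - 5.
N(1) = -9.

-9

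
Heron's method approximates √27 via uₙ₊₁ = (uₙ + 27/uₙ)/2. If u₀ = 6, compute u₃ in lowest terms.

56451/10864

u₁ = (6 + 27/6)/2 = 21/4.
u₂ = (21/4 + 27/(21/4))/2 = 291/56.
u₃ = (291/56 + 27/(291/56))/2 = 56451/10864.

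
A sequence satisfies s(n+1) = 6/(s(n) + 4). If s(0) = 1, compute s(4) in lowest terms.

s(1) = 6/(1 + 4) = 6/5.
s(2) = 6/(6/5 + 4) = 15/13.
s(3) = 6/(15/13 + 4) = 78/67.
s(4) = 6/(78/67 + 4) = 201/173.

201/173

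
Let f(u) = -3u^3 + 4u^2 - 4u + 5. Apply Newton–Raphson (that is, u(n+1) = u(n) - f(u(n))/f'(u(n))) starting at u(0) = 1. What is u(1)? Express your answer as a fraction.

f'(u) = -9u^2 + 8u - 4.
f(1) = 2, f'(1) = -5, so u(1) = 1 - 2/(-5) = 7/5.

7/5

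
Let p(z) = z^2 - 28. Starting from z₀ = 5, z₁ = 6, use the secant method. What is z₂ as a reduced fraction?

p(5) = -3, p(6) = 8. z₂ = 6 - 8·(6 - 5)/(8 - (-3)) = 58/11.

58/11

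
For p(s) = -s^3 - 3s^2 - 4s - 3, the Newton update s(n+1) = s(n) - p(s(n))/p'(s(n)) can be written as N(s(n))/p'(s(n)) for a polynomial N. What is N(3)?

-78

p'(s) = -3s^2 - 6s - 4.
N(s) = s·p'(s) - p(s) = s·(-3s^2 - 6s - 4) - (-s^3 - 3s^2 - 4s - 3) = -2s^3 - 3s^2 + 3.
N(3) = -78.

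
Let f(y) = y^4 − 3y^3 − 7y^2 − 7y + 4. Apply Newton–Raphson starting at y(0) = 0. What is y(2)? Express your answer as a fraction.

f'(y) = 4y^3 − 9y^2 − 14y − 7.
f(0) = 4, f'(0) = −7, so y(1) = 0 − 4/(−7) = 4/7.
f(4/7) = −6576/2401, f'(4/7) = −5897/343, so y(2) = (4/7) − (−6576/2401)/(−5897/343) = 17012/41279.

17012/41279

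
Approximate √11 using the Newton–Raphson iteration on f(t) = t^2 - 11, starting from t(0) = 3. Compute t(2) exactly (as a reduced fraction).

199/60

f'(t) = 2t.
f(3) = -2, f'(3) = 6, so t(1) = 3 - (-2)/6 = 10/3.
f(10/3) = 1/9, f'(10/3) = 20/3, so t(2) = (10/3) - (1/9)/(20/3) = 199/60.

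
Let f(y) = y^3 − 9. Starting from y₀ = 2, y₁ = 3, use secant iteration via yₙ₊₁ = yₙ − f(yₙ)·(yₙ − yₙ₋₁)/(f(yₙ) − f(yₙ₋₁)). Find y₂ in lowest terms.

f(2) = −1, f(3) = 18. y₂ = 3 − 18·(3 − 2)/(18 − (−1)) = 39/19.

39/19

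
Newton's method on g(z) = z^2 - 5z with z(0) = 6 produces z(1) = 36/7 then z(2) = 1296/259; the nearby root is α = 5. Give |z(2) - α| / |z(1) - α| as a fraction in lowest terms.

1/37

z(1) - α = 36/7 - 5 = 1/7, so |z(1) - α| = 1/7.
z(2) - α = 1296/259 - 5 = 1/259, so |z(2) - α| = 1/259.
Ratio = (1/259) / (1/7) = 1/37.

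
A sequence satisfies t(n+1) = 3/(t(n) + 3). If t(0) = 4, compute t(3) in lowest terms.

t(1) = 3/(4 + 3) = 3/7.
t(2) = 3/(3/7 + 3) = 7/8.
t(3) = 3/(7/8 + 3) = 24/31.

24/31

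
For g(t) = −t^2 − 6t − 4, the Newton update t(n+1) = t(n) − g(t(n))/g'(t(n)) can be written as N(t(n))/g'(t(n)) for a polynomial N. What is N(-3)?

g'(t) = −2t − 6.
N(t) = t·g'(t) − g(t) = t·(−2t − 6) − (−t^2 − 6t − 4) = −t^2 + 4.
N(-3) = −5.

−5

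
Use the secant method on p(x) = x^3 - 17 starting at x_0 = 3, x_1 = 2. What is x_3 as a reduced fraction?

p(3) = 10, p(2) = -9. x_2 = 2 - (-9)·(2 - 3)/((-9) - 10) = 47/19.
p(2) = -9, p(47/19) = -12780/6859. x_3 = (47/19) - (-12780/6859)·((47/19) - 2)/((-12780/6859) - (-9)) = 4709/1813.

4709/1813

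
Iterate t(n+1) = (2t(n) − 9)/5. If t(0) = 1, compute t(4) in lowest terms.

t(1) = (2·1 − 9)/5 = −7/5.
t(2) = (2·(−7/5) − 9)/5 = −59/25.
t(3) = (2·(−59/25) − 9)/5 = −343/125.
t(4) = (2·(−343/125) − 9)/5 = −1811/625.

−1811/625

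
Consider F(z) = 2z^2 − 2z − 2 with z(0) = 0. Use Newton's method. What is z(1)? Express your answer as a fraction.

F'(z) = 4z − 2.
F(0) = −2, F'(0) = −2, so z(1) = 0 − (−2)/(−2) = −1.

−1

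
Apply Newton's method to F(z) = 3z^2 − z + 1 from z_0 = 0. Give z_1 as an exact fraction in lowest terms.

F'(z) = 6z − 1.
F(0) = 1, F'(0) = −1, so z_1 = 0 − 1/(−1) = 1.

1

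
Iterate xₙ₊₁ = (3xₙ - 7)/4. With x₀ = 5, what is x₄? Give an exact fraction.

x₁ = (3·5 - 7)/4 = 2.
x₂ = (3·2 - 7)/4 = -1/4.
x₃ = (3·(-1/4) - 7)/4 = -31/16.
x₄ = (3·(-31/16) - 7)/4 = -205/64.

-205/64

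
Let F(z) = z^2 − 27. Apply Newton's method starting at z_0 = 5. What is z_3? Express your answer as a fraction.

F'(z) = 2z.
F(5) = −2, F'(5) = 10, so z_1 = 5 − (−2)/10 = 26/5.
F(26/5) = 1/25, F'(26/5) = 52/5, so z_2 = (26/5) − (1/25)/(52/5) = 1351/260.
F(1351/260) = 1/67600, F'(1351/260) = 1351/130, so z_3 = (1351/260) − (1/67600)/(1351/130) = 3650401/702520.

3650401/702520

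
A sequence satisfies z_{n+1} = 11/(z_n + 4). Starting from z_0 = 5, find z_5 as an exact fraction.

z_1 = 11/(5 + 4) = 11/9.
z_2 = 11/(11/9 + 4) = 99/47.
z_3 = 11/(99/47 + 4) = 517/287.
z_4 = 11/(517/287 + 4) = 3157/1665.
z_5 = 11/(3157/1665 + 4) = 18315/9817.

18315/9817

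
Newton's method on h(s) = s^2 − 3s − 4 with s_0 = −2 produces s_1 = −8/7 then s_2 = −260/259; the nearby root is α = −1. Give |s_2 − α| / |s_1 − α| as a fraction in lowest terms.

1/37

s_1 − α = −8/7 − (−1) = −8/7 + 1 = −1/7, so |s_1 − α| = 1/7.
s_2 − α = −260/259 − (−1) = −260/259 + 1 = −1/259, so |s_2 − α| = 1/259.
Ratio = (1/259) / (1/7) = 1/37.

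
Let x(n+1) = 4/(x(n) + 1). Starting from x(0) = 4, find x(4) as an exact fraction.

116/65

x(1) = 4/(4 + 1) = 4/5.
x(2) = 4/(4/5 + 1) = 20/9.
x(3) = 4/(20/9 + 1) = 36/29.
x(4) = 4/(36/29 + 1) = 116/65.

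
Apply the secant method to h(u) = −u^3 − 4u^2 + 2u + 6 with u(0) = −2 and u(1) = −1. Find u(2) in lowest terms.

−8/7

h(−2) = −6, h(−1) = 1. u(2) = (−1) − 1·((−1) − (−2))/(1 − (−6)) = −8/7.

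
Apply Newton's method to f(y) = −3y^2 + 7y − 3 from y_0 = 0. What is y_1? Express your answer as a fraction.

f'(y) = −6y + 7.
f(0) = −3, f'(0) = 7, so y_1 = 0 − (−3)/7 = 3/7.

3/7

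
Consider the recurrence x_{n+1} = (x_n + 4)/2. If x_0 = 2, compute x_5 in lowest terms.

x_1 = (2 + 4)/2 = 3.
x_2 = (3 + 4)/2 = 7/2.
x_3 = ((7/2) + 4)/2 = 15/4.
x_4 = ((15/4) + 4)/2 = 31/8.
x_5 = ((31/8) + 4)/2 = 63/16.

63/16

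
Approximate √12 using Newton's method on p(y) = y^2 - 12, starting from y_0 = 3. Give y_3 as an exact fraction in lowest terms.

p'(y) = 2y.
p(3) = -3, p'(3) = 6, so y_1 = 3 - (-3)/6 = 7/2.
p(7/2) = 1/4, p'(7/2) = 7, so y_2 = (7/2) - (1/4)/7 = 97/28.
p(97/28) = 1/784, p'(97/28) = 97/14, so y_3 = (97/28) - (1/784)/(97/14) = 18817/5432.

18817/5432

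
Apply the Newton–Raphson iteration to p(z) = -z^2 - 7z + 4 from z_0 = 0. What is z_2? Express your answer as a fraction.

212/399

p'(z) = -2z - 7.
p(0) = 4, p'(0) = -7, so z_1 = 0 - 4/(-7) = 4/7.
p(4/7) = -16/49, p'(4/7) = -57/7, so z_2 = (4/7) - (-16/49)/(-57/7) = 212/399.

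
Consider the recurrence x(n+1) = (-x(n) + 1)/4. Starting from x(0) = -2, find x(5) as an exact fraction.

207/1024

x(1) = (-(-2) + 1)/4 = 3/4.
x(2) = (-(3/4) + 1)/4 = 1/16.
x(3) = (-(1/16) + 1)/4 = 15/64.
x(4) = (-(15/64) + 1)/4 = 49/256.
x(5) = (-(49/256) + 1)/4 = 207/1024.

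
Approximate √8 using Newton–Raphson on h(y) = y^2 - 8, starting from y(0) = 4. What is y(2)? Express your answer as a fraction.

17/6

h'(y) = 2y.
h(4) = 8, h'(4) = 8, so y(1) = 4 - 8/8 = 3.
h(3) = 1, h'(3) = 6, so y(2) = 3 - 1/6 = 17/6.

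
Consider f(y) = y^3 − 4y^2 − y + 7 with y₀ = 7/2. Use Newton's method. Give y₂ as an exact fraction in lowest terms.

f'(y) = 3y^2 − 8y − 1.
f(7/2) = −21/8, f'(7/2) = 31/4, so y₁ = (7/2) − (−21/8)/(31/4) = 119/31.
f(119/31) = 23373/29791, f'(119/31) = 12010/961, so y₂ = (119/31) − (23373/29791)/(12010/961) = 1405817/372310.

1405817/372310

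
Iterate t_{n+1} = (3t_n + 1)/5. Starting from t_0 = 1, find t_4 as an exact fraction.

353/625

t_1 = (3·1 + 1)/5 = 4/5.
t_2 = (3·(4/5) + 1)/5 = 17/25.
t_3 = (3·(17/25) + 1)/5 = 76/125.
t_4 = (3·(76/125) + 1)/5 = 353/625.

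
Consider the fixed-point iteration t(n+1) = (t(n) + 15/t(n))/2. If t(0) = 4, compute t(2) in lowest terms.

1921/496

t(1) = (4 + 15/4)/2 = 31/8.
t(2) = (31/8 + 15/(31/8))/2 = 1921/496.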